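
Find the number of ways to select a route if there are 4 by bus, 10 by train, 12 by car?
26
By the addition principle: 4 + 10 + 12 = 26.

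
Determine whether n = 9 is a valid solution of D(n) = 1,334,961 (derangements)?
No

Solution: D(9) = (9-1)·[D(8) + D(7)] = 8·[14,833 + 1,854] = 133,496, which does not equal 1,334,961.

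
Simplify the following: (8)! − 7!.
35,280

Working:
(8)! − 7! = (8)·7! − 7! = (8−1)·7! = 7·7! = 35,280.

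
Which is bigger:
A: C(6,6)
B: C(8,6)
B

Explanation: A=C(6,6)=1, B=C(8,6)=28.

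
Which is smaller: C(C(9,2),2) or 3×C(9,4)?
3×C(9,4)

Explanation: C(C(9,2),2)=630, 3×C(9,4)=378.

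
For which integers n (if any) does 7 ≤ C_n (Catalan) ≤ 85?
4, 5

Solution: C_3=5; C_4=14; C_5=42; C_6=132. So valid n = 4, 5.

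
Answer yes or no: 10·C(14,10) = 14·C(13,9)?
Yes
Absorption identity k·C(n,k) = n·C(n-1,k-1). LHS = 10·1001 = 10,010; RHS = 14·715 = 10,010.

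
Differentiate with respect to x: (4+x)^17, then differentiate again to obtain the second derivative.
272(4+x)^15

First derivative: 17(4+x)^{16}. Second derivative: 17·16·(4+x)^{15} = 272(4+x)^{15}.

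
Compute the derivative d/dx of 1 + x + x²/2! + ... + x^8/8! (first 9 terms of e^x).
1 + x + x²/2! + ... + x^7/7!

Working:
Differentiating term by term gives the first 8 terms of e^x.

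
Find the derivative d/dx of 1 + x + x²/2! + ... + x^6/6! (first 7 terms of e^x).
1 + x + x²/2! + ... + x^5/5!

Solution: Differentiating term by term gives the first 6 terms of e^x.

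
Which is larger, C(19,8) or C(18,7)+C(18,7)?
C(19,8)

Explanation: C(19,8)=75,582; C(18,7)+C(18,7)=31,824+31,824=63,648.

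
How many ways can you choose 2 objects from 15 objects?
105

Explanation: C(15,2) = 15! / (2! × (15-2)!)
         = 15! / (2! × 13!)
         = 105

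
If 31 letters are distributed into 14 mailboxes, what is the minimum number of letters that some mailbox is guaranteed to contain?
3
Pigeonhole: ⌈31/14⌉ = 3.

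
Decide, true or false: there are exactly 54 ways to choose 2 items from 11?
False

Solution: C(11,2) = 55 ≠ 54.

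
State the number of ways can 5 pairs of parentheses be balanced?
42

Working:
Using the Catalan number formula: C_n = C(2n, n) / (n+1)
C_5 = C(10, 5) / (5+1)
     = 252 / 6
     = 42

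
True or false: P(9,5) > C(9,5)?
True

Solution: P(9,5) = 15,120 and C(9,5) = 126; P(n,r) = r! × C(n,r) so P > C whenever r ≥ 2.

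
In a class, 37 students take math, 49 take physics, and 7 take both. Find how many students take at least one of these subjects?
79

Solution: |A∪B| = |A|+|B|-|A∩B| = 37+49-7 = 79.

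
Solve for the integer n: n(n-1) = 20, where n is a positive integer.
5

Reasoning: n² − n − 20 = 0, so n = (1 ± √(1 + 4·20))/2 = (1 ± √81)/2 = (1 ± 9)/2, i.e. n = 5 or n = -4. Taking the positive root, n = 5 (check: 5×4 = 20).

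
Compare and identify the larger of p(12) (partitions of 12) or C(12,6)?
Pentagonal recurrence p(n) = p(n−1) + p(n−2) − p(n−5) − p(n−7) + …: p(12) = p(11) + p(10) − p(7) − p(5) + p(0) = 56 + 42 − 15 − 7 + 1 = 77; C(12,6) = 924.

Answer: C(12,6)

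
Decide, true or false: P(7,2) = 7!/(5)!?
True

Permutation formula P(n,k) = n!/(n-k)!: 7!/5! = 5,040/120 = 42 = P(7,2). The statement holds.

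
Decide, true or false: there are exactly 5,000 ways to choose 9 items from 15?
C(15,9) = 5,005 ≠ 5000.

Answer: False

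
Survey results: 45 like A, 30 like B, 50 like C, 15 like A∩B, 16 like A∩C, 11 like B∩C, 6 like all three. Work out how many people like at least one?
89

Reasoning: |A∪B∪C| = 45+30+50-15-16-11+6 = 89.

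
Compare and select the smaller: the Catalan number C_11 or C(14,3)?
C(14,3)

Reasoning: C_11 = C(22,11)/(11+1) = 705,432/12 = 58,786; C(14,3) = 364.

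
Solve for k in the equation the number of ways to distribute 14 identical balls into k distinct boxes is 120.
Stars and bars: the count is C(14+k−1, k−1), increasing in k. k=2: C(15,1) = 15, k=3: C(16,2) = 120 ✓. So k = 3.
Final answer: 3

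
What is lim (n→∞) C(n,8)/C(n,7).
C(n,8)/C(n,7) = (n-7)/8 → ∞ as n → ∞.

Answer: ∞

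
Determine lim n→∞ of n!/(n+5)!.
0
n!/(n+5)! = 1/[(n+1)(n+2)···(n+5)] → 0 as n → ∞.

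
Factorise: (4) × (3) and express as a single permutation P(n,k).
P(4,2) = 4!/(2)!

Working:
Product of 2 consecutive descending integers starting at 4: P(4,2) = 4!/2! = 12.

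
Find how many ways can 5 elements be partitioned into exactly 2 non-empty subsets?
This equals S(5,2), the Stirling number of the 2nd kind.
Using the Stirling recurrence: S(n,k) = k·S(n-1,k) + S(n-1,k-1)
S(5,2) = 2·S(4,2) + S(4,1)
         = 2·7 + 1
         = 14 + 1
         = 15
Final answer: 15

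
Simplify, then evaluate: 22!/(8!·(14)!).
319,770

Explanation: This is C(22,8) = 319,770.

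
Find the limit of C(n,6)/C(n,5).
∞

Reasoning: C(n,6)/C(n,5) = (n-5)/6 → ∞ as n → ∞.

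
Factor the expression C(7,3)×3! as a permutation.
C(7,3)×3! = [7!/(3!(4)!)]×3! = 7!/(4)! = P(7,3) = 210.

Answer: P(7,3)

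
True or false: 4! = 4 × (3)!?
True

Explanation: By definition n! = n × (n-1)!, so 4! = 4 × 3!.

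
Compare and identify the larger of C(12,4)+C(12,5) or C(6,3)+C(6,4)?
C(12,4)+C(12,5)

Working:
First=1,287, Second=35.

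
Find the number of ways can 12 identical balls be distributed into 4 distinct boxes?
455

Explanation: C(12+4-1, 4-1) = C(15, 3) = 455.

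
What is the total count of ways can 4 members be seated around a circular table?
6

Circular arrangements: (4-1)! = 6.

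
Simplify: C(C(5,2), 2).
C(5,2) = 10, then C(10, 2) = 45.
Final answer: 45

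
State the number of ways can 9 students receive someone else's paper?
133,496

Solution: Using D(n) = (n-1)[D(n-1) + D(n-2)]:
D(9) = (9-1) × [D(8) + D(7)]
      = 8 × [14833 + 1854]
      = 8 × 16687
      = 133,496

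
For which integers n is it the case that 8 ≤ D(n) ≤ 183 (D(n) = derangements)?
Using D(n) = (n−1)[D(n−1) + D(n−2)] with D(1)=0, D(2)=1: D(3)=2; D(4)=9; D(5)=44; D(6)=265. So valid n = 4, 5.
Final answer: 4, 5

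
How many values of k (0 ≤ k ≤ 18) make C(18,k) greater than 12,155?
7

Explanation: Row 18 is unimodal and symmetric about k=18/2. C(18,5)=8,568 ≤ 12,155; C(18,6)=18,564 > 12,155; by symmetry C(18,k) > 12,155 for k = 6..12. That's 12 - 6 + 1 = 7 values.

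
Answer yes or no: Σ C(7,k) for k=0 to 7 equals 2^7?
Yes

Reasoning: Binomial theorem: Σ C(7,k) = (1+1)^7 = 2^7 = 128; RHS 2^7 = 128.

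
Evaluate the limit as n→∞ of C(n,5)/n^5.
1/120

Solution: C(n,5) ≈ n^5/5! for large n. Limit = 1/5! = 1/120.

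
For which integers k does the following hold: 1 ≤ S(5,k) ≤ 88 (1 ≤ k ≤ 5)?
1, 2, 3, 4, 5
S(5,1)=1; S(5,2)=15; S(5,3)=25; S(5,4)=10; S(5,5)=1. So valid k = 1, 2, 3, 4, 5.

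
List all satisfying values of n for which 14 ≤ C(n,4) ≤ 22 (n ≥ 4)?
6

C(5,4)=5; C(6,4)=15; C(7,4)=35. So valid n = 6.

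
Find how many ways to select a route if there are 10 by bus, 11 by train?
21

Solution: By the addition principle: 10 + 11 = 21.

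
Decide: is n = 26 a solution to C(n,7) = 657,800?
Yes

Explanation: C(26,7) = 26·25·24·23·22·21·20/7! = 3,315,312,000/5,040 = 657,800, which equals 657,800.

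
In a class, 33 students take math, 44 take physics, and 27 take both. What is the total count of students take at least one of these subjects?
|A∪B| = |A|+|B|-|A∩B| = 33+44-27 = 50.

Answer: 50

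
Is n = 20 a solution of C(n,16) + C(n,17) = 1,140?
No

Working:
C(20,16) + C(20,17) = 4,845 + 1,140 = 5,985, which does not equal 1,140.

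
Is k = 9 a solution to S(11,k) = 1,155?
S(11,9) = 9·S(10,9) + S(10,8) = 9·45 + 750 = 1,155, which equals 1,155.
Final answer: Yes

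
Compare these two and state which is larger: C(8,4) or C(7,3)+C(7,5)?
C(8,4)

Reasoning: C(8,4)=70; C(7,3)+C(7,5)=35+21=56.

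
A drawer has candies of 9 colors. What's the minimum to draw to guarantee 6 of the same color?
Worst case: 5 of each = 45. One more: 46.
Final answer: 46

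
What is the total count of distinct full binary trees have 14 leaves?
742,900

Using the Catalan number formula: C_n = C(2n, n) / (n+1)
C_13 = C(26, 13) / (13+1)
     = 10400600 / 14
     = 742,900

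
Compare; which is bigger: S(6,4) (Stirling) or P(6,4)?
S(6,4) = 4·S(5,4) + S(5,3) = 4·10 + 25 = 65; P(6,4) = 360.

Answer: P(6,4)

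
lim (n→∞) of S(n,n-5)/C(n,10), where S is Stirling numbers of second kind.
The leading term of S(n,n-5) as a polynomial in n is (9)!!·C(n,10), so the ratio → (9)!! = 945.

Answer: 945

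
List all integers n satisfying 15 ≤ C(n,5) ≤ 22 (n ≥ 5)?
C(6,5)=6; C(7,5)=21; C(8,5)=56. So valid n = 7.
Final answer: 7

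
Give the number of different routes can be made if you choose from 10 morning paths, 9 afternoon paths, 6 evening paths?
540
By the multiplication principle: 10 × 9 × 6 = 540.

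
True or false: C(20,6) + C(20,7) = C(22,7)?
Pascal's identity gives C(21,7) = 116,280, whereas C(22,7) = 170,544.

Answer: False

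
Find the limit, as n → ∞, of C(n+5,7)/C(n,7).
1

Reasoning: Both numerator and denominator grow as n^7/7! for large n, so the ratio → 1.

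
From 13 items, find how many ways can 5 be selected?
1,287

C(13,5) = 13! / (5! × (13-5)!)
         = 13! / (5! × 8!)
         = 1,287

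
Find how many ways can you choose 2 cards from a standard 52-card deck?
1,326
C(52,2) = 1,326.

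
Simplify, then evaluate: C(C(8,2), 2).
378

Working:
C(8,2) = 28, then C(28, 2) = 378.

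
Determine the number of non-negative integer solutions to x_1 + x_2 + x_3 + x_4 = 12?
455

C(12+4-1, 4-1) = 455.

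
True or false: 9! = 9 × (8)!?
By definition n! = n × (n-1)!, so 9! = 9 × 8!.
Final answer: True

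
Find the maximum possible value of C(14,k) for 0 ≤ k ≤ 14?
3,432
Maximum at k = 7: C(14,7) = 3,432.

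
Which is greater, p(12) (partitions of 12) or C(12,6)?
Pentagonal recurrence p(n) = p(n−1) + p(n−2) − p(n−5) − p(n−7) + …: p(12) = p(11) + p(10) − p(7) − p(5) + p(0) = 56 + 42 − 15 − 7 + 1 = 77; C(12,6) = 924.

Answer: C(12,6)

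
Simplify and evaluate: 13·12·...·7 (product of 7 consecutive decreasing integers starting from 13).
8,648,640

Solution: This is P(13,7) = 13!/(6)! = 8,648,640.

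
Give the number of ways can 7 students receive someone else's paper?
1,854

Using D(n) = (n-1)[D(n-1) + D(n-2)]:
D(7) = (7-1) × [D(6) + D(5)]
      = 6 × [265 + 44]
      = 6 × 309
      = 1,854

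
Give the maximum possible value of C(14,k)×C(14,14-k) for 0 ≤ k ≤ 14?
11,778,624

Working:
C(14,k)·C(14,14-k) = C(14,k)², maximised at the centre k = 7: C(14,7)² = 11,778,624.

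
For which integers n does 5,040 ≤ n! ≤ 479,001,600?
7, 8, 9, 10, 11, 12
n! is strictly increasing; 7! = 5,040 and 12! = 479,001,600, so valid n = 7, 8, 9, 10, 11, 12.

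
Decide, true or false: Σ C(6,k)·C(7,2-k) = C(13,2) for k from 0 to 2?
True

Working:
Vandermonde's identity gives C(13,2) = 78; RHS C(13,2) = 78.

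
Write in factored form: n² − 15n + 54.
(n − 6)(n − 9)

Seek roots whose sum is 15 and product is 54: (6, 9). So n² − 15n + 54 = (n − 6)(n − 9).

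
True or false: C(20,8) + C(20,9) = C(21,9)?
Pascal's identity C(n,k) + C(n,k+1) = C(n+1,k+1): 125,970 + 167,960 = 293,930 = C(21,9).

Answer: True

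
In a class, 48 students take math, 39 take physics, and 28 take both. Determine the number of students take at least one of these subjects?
59

Reasoning: |A∪B| = |A|+|B|-|A∩B| = 48+39-28 = 59.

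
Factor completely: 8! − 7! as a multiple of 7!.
7 × 7! = 35,280

Explanation: 8! − 7! = 8·7! − 7! = (8 − 1)·7! = 7 × 7! = 35,280.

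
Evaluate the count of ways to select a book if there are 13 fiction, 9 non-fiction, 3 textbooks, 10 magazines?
35

Explanation: By the addition principle: 13 + 9 + 3 + 10 = 35.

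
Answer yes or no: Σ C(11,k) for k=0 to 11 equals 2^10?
No

Reasoning: Binomial theorem: Σ C(11,k) = (1+1)^11 = 2^11 = 2,048; RHS 2^10 = 1,024.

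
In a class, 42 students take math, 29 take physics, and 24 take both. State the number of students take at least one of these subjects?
47

Working:
|A∪B| = |A|+|B|-|A∩B| = 42+29-24 = 47.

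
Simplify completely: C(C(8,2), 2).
C(8,2) = 28, then C(28, 2) = 378.

Answer: 378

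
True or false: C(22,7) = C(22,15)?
C(22,7) = C(22,22-7) by the symmetry property; both equal 170,544.

Answer: True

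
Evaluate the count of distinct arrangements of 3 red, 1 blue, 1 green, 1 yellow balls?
Multinomial: 6!/(3! × 1! × 1! × 1!) = 120.

Answer: 120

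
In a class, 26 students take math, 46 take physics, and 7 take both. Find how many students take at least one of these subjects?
65

Solution: |A∪B| = |A|+|B|-|A∩B| = 26+46-7 = 65.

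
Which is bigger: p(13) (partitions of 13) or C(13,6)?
Pentagonal recurrence p(n) = p(n−1) + p(n−2) − p(n−5) − p(n−7) + …: p(13) = p(12) + p(11) − p(8) − p(6) + p(1) = 77 + 56 − 22 − 11 + 1 = 101; C(13,6) = 1,716.
Final answer: C(13,6)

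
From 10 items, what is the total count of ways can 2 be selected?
45
C(10,2) = 10! / (2! × (10-2)!)
         = 10! / (2! × 8!)
         = 45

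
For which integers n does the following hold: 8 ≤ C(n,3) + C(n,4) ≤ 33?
C(4,3)+C(4,4)=5; C(5,3)+C(5,4)=15; C(6,3)+C(6,4)=35. So valid n = 5.

Answer: 5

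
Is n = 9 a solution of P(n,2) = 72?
Yes

Solution: P(9,2) = 9·8 = 72, which equals 72.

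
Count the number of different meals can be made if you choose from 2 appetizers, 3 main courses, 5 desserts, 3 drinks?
By the multiplication principle: 2 × 3 × 5 × 3 = 90.
Final answer: 90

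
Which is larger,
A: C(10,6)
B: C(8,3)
A=C(10,6)=210, B=C(8,3)=56.
Final answer: A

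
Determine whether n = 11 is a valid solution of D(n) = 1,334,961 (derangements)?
No

Explanation: D(11) = (11-1)·[D(10) + D(9)] = 10·[1,334,961 + 133,496] = 14,684,570, which does not equal 1,334,961.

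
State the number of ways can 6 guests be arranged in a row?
720

Reasoning: Arrangements of 6 distinct objects: 6! = 720.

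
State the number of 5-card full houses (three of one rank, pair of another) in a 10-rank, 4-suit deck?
2,160
Triple rank: 10. Triple suits: C(4,3)=4. Pair rank: 9. Pair suits: C(4,2)=6. Total: 2,160.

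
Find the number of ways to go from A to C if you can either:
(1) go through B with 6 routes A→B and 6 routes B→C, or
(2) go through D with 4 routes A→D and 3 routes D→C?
48

Solution: Route via B: 6×6=36. Route via D: 4×3=12. Total: 48.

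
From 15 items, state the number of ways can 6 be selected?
5,005

C(15,6) = 15! / (6! × (15-6)!)
         = 15! / (6! × 9!)
         = 5,005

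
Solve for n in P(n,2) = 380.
20

P(n,2) = n(n−1) is increasing in n; n(n−1) ≈ (n−0.5)^2 = 380 gives n ≈ 20.0. Check: P(18,2) = 306, P(19,2) = 342, P(20,2) = 380 ✓. So n = 20.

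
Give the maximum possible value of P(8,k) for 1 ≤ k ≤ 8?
40,320

Explanation: P(8,k) increases in k, so maximum at k = 8: 8! = 40,320.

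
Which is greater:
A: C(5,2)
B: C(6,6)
A

Explanation: A=C(5,2)=10, B=C(6,6)=1.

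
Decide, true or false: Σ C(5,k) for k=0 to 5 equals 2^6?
Binomial theorem: Σ C(5,k) = (1+1)^5 = 2^5 = 32; RHS 2^6 = 64.
Final answer: False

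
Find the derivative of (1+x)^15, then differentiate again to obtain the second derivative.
210(1+x)^13

Working:
First derivative: 15(1+x)^{14}. Second derivative: 15·14·(1+x)^{13} = 210(1+x)^{13}.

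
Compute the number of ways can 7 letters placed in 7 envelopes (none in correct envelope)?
1,854

Reasoning: Using D(n) = (n-1)[D(n-1) + D(n-2)]:
D(7) = (7-1) × [D(6) + D(5)]
      = 6 × [265 + 44]
      = 6 × 309
      = 1,854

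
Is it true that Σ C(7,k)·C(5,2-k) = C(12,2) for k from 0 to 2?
True

Working:
Vandermonde's identity gives C(12,2) = 66; RHS C(12,2) = 66.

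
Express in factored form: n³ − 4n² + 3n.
n(n − 1)(n − 3)

Solution: n³ − 4n² + 3n = n(n² − 4n + 3) = n(n − 1)(n − 3).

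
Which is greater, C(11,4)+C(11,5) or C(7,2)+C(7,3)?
C(11,4)+C(11,5)

Solution: First=792, Second=56.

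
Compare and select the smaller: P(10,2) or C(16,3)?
P(10,2)=90, C(16,3)=560.

Answer: P(10,2)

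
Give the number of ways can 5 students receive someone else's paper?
44

Working:
Using D(n) = (n-1)[D(n-1) + D(n-2)]:
D(5) = (5-1) × [D(4) + D(3)]
      = 4 × [9 + 2]
      = 4 × 11
      = 44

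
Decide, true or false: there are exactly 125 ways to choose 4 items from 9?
False

C(9,4) = 126 ≠ 125.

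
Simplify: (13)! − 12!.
5,748,019,200

Solution: (13)! − 12! = (13)·12! − 12! = (13−1)·12! = 12·12! = 5,748,019,200.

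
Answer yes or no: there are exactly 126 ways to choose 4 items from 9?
Yes
C(9,4) = 126.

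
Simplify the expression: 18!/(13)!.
1,028,160
This equals 18×17×...×14 = 1,028,160.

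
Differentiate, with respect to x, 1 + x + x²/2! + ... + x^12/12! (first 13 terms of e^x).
1 + x + x²/2! + ... + x^11/11!

Explanation: Differentiating term by term gives the first 12 terms of e^x.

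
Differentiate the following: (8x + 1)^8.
64(8x + 1)^7
Chain rule: 8(8x+1)^{7} × 8 = 64(8x+1)^{7}.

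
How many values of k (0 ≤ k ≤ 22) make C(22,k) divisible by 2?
15
Checking C(22,k) mod 2 for k = 0..22: divisible at k = 1, 3, 5, 7, 8, 9, 10, 11, 12, 13, 14, 15, 17, 19, 21. That's 15 values.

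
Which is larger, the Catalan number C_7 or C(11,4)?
C_7

Working:
C_7 = C(14,7)/(7+1) = 3,432/8 = 429; C(11,4) = 330.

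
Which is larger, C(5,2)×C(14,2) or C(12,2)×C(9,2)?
C(12,2)×C(9,2)

Solution: C(5,2)×C(14,2)=910, C(12,2)×C(9,2)=2,376.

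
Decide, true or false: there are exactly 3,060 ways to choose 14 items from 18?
True

Reasoning: C(18,14) = 3,060.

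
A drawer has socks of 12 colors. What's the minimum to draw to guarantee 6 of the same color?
61

Solution: Worst case: 5 of each = 60. One more: 61.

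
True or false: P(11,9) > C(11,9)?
True

Solution: P(11,9) = 19,958,400 and C(11,9) = 55; P(n,r) = r! × C(n,r) so P > C whenever r ≥ 2.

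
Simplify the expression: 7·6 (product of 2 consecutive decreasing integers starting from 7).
42

Working:
This is P(7,2) = 7!/(5)! = 42.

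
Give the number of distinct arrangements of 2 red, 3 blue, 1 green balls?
Multinomial: 6!/(2! × 3! × 1!) = 60.

Answer: 60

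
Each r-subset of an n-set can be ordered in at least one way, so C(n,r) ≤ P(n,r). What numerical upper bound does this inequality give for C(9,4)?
P(9,4) = 9·8·7·6 = 3,024, so C(9,4) ≤ 3,024. (The bound is loose by a factor of 4! = 24: C(9,4) = 3,024/24 = 126.)

Answer: 3,024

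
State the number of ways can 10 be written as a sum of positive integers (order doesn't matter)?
42

Explanation: Pentagonal recurrence p(n) = p(n−1) + p(n−2) − p(n−5) − p(n−7) + …: p(10) = p(9) + p(8) − p(5) − p(3) = 30 + 22 − 7 − 3 = 42.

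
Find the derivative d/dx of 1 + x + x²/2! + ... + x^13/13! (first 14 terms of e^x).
1 + x + x²/2! + ... + x^12/12!

Working:
Differentiating term by term gives the first 13 terms of e^x.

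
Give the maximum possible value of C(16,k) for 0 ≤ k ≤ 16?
12,870

Solution: Maximum at k = 8: C(16,8) = 12,870.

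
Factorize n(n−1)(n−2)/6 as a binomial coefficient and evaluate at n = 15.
C(n,3); C(15,3) = 455

Reasoning: n(n−1)(n−2)/6 = n!/(3!(n−3)!) = C(n,3). At n = 15: C(15,3) = 455.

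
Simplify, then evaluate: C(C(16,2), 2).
7,140

Reasoning: C(16,2) = 120, then C(120, 2) = 7,140.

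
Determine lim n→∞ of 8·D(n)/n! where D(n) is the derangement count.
8/e

Explanation: D(n)/n! → 1/e, so 8·D(n)/n! → 8/e.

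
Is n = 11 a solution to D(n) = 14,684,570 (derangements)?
D(11) = (11-1)·[D(10) + D(9)] = 10·[1,334,961 + 133,496] = 14,684,570, which equals 14,684,570.
Final answer: Yes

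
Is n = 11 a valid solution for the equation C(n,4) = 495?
No

Reasoning: C(11,4) = 11·10·9·8/4! = 7,920/24 = 330, which does not equal 495.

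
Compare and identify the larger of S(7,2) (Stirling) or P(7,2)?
S(7,2)
S(7,2) = 2·S(6,2) + S(6,1) = 2·31 + 1 = 63; P(7,2) = 42.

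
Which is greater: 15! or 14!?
15!

15!=1,307,674,368,000, 14!=87,178,291,200. 15! > 14!.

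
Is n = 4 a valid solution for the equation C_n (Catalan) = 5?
No

Reasoning: C_4 = C(8,4)/(4+1) = 70/5 = 14, which does not equal 5.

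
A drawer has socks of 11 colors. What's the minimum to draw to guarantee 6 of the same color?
56

Worst case: 5 of each = 55. One more: 56.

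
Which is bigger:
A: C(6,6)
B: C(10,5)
B

Explanation: A=C(6,6)=1, B=C(10,5)=252.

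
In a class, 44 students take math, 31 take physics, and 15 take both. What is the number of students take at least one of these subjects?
60

Explanation: |A∪B| = |A|+|B|-|A∩B| = 44+31-15 = 60.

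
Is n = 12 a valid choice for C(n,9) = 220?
C(12,9) = 12·11·10·9·8·7·6·5·4/9! = 79,833,600/362,880 = 220, which equals 220.
Final answer: Yes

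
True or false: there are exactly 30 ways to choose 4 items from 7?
False

Reasoning: C(7,4) = 35 ≠ 30.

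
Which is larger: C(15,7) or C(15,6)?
C(15,7)=6,435, C(15,6)=5,005.

Answer: C(15,7)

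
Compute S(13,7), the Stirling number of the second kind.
Using the Stirling recurrence: S(n,k) = k·S(n-1,k) + S(n-1,k-1)
S(13,7) = 7·S(12,7) + S(12,6)
         = 7·627396 + 1323652
         = 4391772 + 1323652
         = 5,715,424

Answer: 5,715,424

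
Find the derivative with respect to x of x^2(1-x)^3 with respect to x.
2x^1(1-x)^3 - 3x^2(1-x)^2

Explanation: Product rule: 2x^{1}(1-x)^{3} + x^2·(-3)(1-x)^{2}.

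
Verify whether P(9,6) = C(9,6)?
False
P(9,6) = 60,480 but C(9,6) = 84; they differ by a factor of 6! = 720, so the statement does not hold.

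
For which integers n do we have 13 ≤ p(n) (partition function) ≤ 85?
7, 8, 9, 10, 11, 12

Reasoning: Tabulating p(n) via p(n) = p(n−1) + p(n−2) − p(n−5) − p(n−7) + …: p(6)=11; p(7)=15; p(8)=22; p(9)=30; p(10)=42; p(11)=56; p(12)=77; p(13)=101. So valid n = 7, 8, 9, 10, 11, 12.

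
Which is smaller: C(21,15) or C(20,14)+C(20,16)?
C(20,14)+C(20,16)
C(21,15)=54,264; C(20,14)+C(20,16)=38,760+4,845=43,605.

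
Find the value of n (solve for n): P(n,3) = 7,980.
21

Reasoning: P(n,3) = n(n−1)(n−2) is increasing in n; n(n−1)(n−2) ≈ (n−1)^3 = 7,980 gives n ≈ 21.0. Check: P(19,3) = 5,814, P(20,3) = 6,840, P(21,3) = 7,980 ✓. So n = 21.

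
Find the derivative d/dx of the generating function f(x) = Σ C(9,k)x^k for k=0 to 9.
Σ k·C(9,k)x^(k-1) for k=1 to 9

Solution: Term-by-term differentiation gives Σ k·C(9,k)x^{k-1} for k=1 to 9.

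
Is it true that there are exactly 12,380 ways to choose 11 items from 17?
False

Explanation: C(17,11) = 12,376 ≠ 12380.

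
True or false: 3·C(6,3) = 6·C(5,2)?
True

Solution: Absorption identity k·C(n,k) = n·C(n-1,k-1). LHS = 3·20 = 60; RHS = 6·10 = 60.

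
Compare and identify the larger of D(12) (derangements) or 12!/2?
12!/2
D(12) = (12-1)·[D(11) + D(10)] = 11·[14,684,570 + 1,334,961] = 176,214,841; 12!/2 = 479,001,600/2 = 239,500,800.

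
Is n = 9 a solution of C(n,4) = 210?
No

C(9,4) = 9·8·7·6/4! = 3,024/24 = 126, which does not equal 210.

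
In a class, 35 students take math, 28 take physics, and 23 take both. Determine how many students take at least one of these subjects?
40

Explanation: |A∪B| = |A|+|B|-|A∩B| = 35+28-23 = 40.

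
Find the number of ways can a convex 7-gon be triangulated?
42

Using the Catalan number formula: C_n = C(2n, n) / (n+1)
C_5 = C(10, 5) / (5+1)
     = 252 / 6
     = 42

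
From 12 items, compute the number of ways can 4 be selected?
495

Solution: C(12,4) = 12! / (4! × (12-4)!)
         = 12! / (4! × 8!)
         = 495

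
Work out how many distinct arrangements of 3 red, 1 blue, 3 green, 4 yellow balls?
46,200

Working:
Multinomial: 11!/(3! × 1! × 3! × 4!) = 46,200.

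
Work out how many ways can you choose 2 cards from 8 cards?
28

C(8,2) = 8! / (2! × (8-2)!)
         = 8! / (2! × 6!)
         = 28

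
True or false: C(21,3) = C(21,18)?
True

Explanation: C(21,3) = C(21,21-3) by the symmetry property; both equal 1,330.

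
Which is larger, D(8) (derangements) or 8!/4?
D(8)

Reasoning: D(8) = (8-1)·[D(7) + D(6)] = 7·[1,854 + 265] = 14,833; 8!/4 = 40,320/4 = 10,080.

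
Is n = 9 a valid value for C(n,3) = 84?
C(9,3) = 9·8·7/3! = 504/6 = 84, which equals 84.
Final answer: Yes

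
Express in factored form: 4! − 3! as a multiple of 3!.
3 × 3! = 18

4! − 3! = 4·3! − 3! = (4 − 1)·3! = 3 × 3! = 18.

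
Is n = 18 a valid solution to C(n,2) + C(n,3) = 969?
Yes
C(18,2) + C(18,3) = 153 + 816 = 969, which equals 969.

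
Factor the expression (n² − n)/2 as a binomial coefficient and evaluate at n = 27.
C(n,2); C(27,2) = 351
(n² − n)/2 = n(n−1)/2 = C(n,2). At n = 27: C(27,2) = 351.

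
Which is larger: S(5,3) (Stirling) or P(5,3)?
P(5,3)

Solution: S(5,3) = 3·S(4,3) + S(4,2) = 3·6 + 7 = 25; P(5,3) = 60.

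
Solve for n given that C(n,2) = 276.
C(n,2) = n(n−1)/2! is increasing in n, and n(n−1) = 2!·276 = 552 ≈ (n−0.5)^2 gives n ≈ 24.0. Check: C(22,2) = 231, C(23,2) = 253, C(24,2) = 276 ✓. So n = 24.
Final answer: 24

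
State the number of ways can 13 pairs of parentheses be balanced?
742,900

Using the Catalan number formula: C_n = C(2n, n) / (n+1)
C_13 = C(26, 13) / (13+1)
     = 10400600 / 14
     = 742,900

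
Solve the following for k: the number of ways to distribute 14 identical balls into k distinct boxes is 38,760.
Stars and bars: the count is C(14+k−1, k−1), increasing in k. k=5: C(18,4) = 3,060, k=6: C(19,5) = 11,628, k=7: C(20,6) = 38,760 ✓. So k = 7.

Answer: 7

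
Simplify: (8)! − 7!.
35,280
(8)! − 7! = (8)·7! − 7! = (8−1)·7! = 7·7! = 35,280.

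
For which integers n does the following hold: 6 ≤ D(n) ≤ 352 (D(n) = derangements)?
4, 5, 6

Explanation: Using D(n) = (n−1)[D(n−1) + D(n−2)] with D(1)=0, D(2)=1: D(3)=2; D(4)=9; D(5)=44; D(6)=265; D(7)=1,854. So valid n = 4, 5, 6.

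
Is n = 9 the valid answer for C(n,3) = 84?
Yes

Explanation: C(9,3) = 9·8·7/3! = 504/6 = 84, which equals 84.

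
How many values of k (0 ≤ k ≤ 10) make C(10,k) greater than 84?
5

Reasoning: Row 10 is unimodal and symmetric about k=10/2. C(10,2)=45 ≤ 84; C(10,3)=120 > 84; by symmetry C(10,k) > 84 for k = 3..7. That's 7 - 3 + 1 = 5 values.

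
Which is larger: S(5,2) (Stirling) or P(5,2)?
P(5,2)

S(5,2) = 2·S(4,2) + S(4,1) = 2·7 + 1 = 15; P(5,2) = 20.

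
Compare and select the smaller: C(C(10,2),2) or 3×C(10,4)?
3×C(10,4)

Solution: C(C(10,2),2)=990, 3×C(10,4)=630.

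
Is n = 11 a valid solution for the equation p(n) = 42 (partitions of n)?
No

Explanation: Pentagonal recurrence p(n) = p(n−1) + p(n−2) − p(n−5) − p(n−7) + …: p(11) = p(10) + p(9) − p(6) − p(4) = 42 + 30 − 11 − 5 = 56, which does not equal 42.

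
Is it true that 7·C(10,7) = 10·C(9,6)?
Absorption identity k·C(n,k) = n·C(n-1,k-1). LHS = 7·120 = 840; RHS = 10·84 = 840.
Final answer: True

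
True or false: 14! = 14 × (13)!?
True

Reasoning: By definition n! = n × (n-1)!, so 14! = 14 × 13!.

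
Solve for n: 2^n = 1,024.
10

2^10 = 1,024, so n = 10.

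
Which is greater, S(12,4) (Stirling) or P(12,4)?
S(12,4)

Solution: S(12,4) = 4·S(11,4) + S(11,3) = 4·145,750 + 28,501 = 611,501; P(12,4) = 11,880.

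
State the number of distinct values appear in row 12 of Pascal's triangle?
Row 12 has entries C(12,0)..C(12,12); by symmetry C(12,k)=C(12,12-k), giving 7 distinct values.

Answer: 7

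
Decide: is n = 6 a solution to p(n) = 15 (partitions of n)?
No

Reasoning: Pentagonal recurrence p(n) = p(n−1) + p(n−2) − p(n−5) − p(n−7) + …: p(6) = p(5) + p(4) − p(1) = 7 + 5 − 1 = 11, which does not equal 15.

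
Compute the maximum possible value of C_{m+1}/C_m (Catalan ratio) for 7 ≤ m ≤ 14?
29/8

C_{m+1}/C_m = 2(2m+1)/(m+2), which increases with m. Maximum at m = 14: 2·29/16 = 29/8.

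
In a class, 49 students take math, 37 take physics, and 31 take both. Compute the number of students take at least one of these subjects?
55

Working:
|A∪B| = |A|+|B|-|A∩B| = 49+37-31 = 55.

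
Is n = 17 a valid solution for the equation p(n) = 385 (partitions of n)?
No

Working:
Pentagonal recurrence p(n) = p(n−1) + p(n−2) − p(n−5) − p(n−7) + …: p(17) = p(16) + p(15) − p(12) − p(10) + p(5) + p(2) = 231 + 176 − 77 − 42 + 7 + 2 = 297, which does not equal 385.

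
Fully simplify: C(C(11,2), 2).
1,485
C(11,2) = 55, then C(55, 2) = 1,485.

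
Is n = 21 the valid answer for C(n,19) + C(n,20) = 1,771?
No

Working:
C(21,19) + C(21,20) = 210 + 21 = 231, which does not equal 1,771.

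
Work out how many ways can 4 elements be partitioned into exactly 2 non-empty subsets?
This equals S(4,2), the Stirling number of the 2nd kind.
Using the Stirling recurrence: S(n,k) = k·S(n-1,k) + S(n-1,k-1)
S(4,2) = 2·S(3,2) + S(3,1)
         = 2·3 + 1
         = 6 + 1
         = 7

Answer: 7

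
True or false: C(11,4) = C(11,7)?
True

Working:
C(11,4) = C(11,11-4) by the symmetry property; both equal 330.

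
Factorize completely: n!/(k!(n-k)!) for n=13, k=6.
This is the binomial coefficient C(13,6) = 1,716.
Final answer: C(13,6) = 1,716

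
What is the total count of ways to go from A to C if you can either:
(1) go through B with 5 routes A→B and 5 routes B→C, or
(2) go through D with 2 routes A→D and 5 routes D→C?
Route via B: 5×5=25. Route via D: 2×5=10. Total: 35.
Final answer: 35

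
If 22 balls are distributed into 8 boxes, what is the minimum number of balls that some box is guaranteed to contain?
3

Reasoning: Pigeonhole: ⌈22/8⌉ = 3.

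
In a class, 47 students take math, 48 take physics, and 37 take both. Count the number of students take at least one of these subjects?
|A∪B| = |A|+|B|-|A∩B| = 47+48-37 = 58.
Final answer: 58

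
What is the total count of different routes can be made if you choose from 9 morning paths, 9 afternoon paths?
81

By the multiplication principle: 9 × 9 = 81.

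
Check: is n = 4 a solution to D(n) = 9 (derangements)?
Yes

D(4) = (4-1)·[D(3) + D(2)] = 3·[2 + 1] = 9, which equals 9.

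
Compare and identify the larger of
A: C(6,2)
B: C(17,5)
B

Working:
A=C(6,2)=15, B=C(17,5)=6,188.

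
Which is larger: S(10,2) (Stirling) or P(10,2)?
S(10,2)
S(10,2) = 2·S(9,2) + S(9,1) = 2·255 + 1 = 511; P(10,2) = 90.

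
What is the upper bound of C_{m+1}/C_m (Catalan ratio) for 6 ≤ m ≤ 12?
25/7

C_{m+1}/C_m = 2(2m+1)/(m+2), which increases with m. Maximum at m = 12: 2·25/14 = 25/7.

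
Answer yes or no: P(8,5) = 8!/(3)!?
Permutation formula P(n,k) = n!/(n-k)!: 8!/3! = 40,320/6 = 6,720 = P(8,5). The statement holds.
Final answer: Yes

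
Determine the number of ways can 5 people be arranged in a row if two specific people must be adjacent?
48

Reasoning: Treat pair as unit: (5-1)! arrangements × 2 internal orders = 48.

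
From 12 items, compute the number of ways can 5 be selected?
C(12,5) = 12! / (5! × (12-5)!)
         = 12! / (5! × 7!)
         = 792

Answer: 792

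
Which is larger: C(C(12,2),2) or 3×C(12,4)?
C(C(12,2),2)
C(C(12,2),2)=2,145, 3×C(12,4)=1,485.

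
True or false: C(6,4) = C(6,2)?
True

Solution: Symmetry C(n,k) = C(n,n-k): C(6,4) = 15 and C(6,2) = 15. Both sides agree, so the statement holds.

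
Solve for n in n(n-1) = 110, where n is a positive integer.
11

n² − n − 110 = 0, so n = (1 ± √(1 + 4·110))/2 = (1 ± √441)/2 = (1 ± 21)/2, i.e. n = 11 or n = -10. Taking the positive root, n = 11 (check: 11×10 = 110).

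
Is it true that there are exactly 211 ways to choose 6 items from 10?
False

Solution: C(10,6) = 210 ≠ 211.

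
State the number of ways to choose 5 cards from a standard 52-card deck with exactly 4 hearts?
27,885

13 hearts and 39 non-hearts: C(13,4) × C(39,1) = 715 × 39 = 27,885.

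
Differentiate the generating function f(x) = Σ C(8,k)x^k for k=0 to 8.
Σ k·C(8,k)x^(k-1) for k=1 to 8
Term-by-term differentiation gives Σ k·C(8,k)x^{k-1} for k=1 to 8.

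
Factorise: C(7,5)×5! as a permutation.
P(7,5)

Explanation: C(7,5)×5! = [7!/(5!(2)!)]×5! = 7!/(2)! = P(7,5) = 2,520.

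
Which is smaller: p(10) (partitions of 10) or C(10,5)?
p(10)

Explanation: Pentagonal recurrence p(n) = p(n−1) + p(n−2) − p(n−5) − p(n−7) + …: p(10) = p(9) + p(8) − p(5) − p(3) = 30 + 22 − 7 − 3 = 42; C(10,5) = 252.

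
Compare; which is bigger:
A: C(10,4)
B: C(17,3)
B

Explanation: A=C(10,4)=210, B=C(17,3)=680.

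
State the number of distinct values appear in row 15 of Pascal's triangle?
Row 15 has entries C(15,0)..C(15,15); by symmetry C(15,k)=C(15,15-k), giving 8 distinct values.

Answer: 8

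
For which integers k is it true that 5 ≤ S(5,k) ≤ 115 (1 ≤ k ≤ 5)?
2, 3, 4

Working:
S(5,1)=1; S(5,2)=15; S(5,3)=25; S(5,4)=10; S(5,5)=1. So valid k = 2, 3, 4.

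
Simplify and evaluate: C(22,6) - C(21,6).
20,349

Working:
C(22,6) - C(21,6) = C(21,5) = 20,349.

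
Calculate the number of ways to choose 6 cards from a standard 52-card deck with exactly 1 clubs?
13 clubs and 39 non-clubs: C(13,1) × C(39,5) = 13 × 575757 = 7,484,841.

Answer: 7,484,841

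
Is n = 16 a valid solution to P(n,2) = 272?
No

Working:
P(16,2) = 16·15 = 240, which does not equal 272.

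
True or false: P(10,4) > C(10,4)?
True

Explanation: P(10,4) = 5,040 and C(10,4) = 210; P(n,r) = r! × C(n,r) so P > C whenever r ≥ 2.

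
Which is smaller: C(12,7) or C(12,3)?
C(12,3)

C(12,7)=792, C(12,3)=220.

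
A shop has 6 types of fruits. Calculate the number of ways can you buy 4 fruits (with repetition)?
126

Explanation: Stars and bars: C(4+6-1, 4) = C(9, 4) = 126.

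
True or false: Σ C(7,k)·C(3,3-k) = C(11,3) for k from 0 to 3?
False
Vandermonde's identity gives C(10,3) = 120; RHS C(11,3) = 165.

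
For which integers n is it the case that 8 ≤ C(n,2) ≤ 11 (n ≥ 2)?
C(4,2)=6; C(5,2)=10; C(6,2)=15. So valid n = 5.
Final answer: 5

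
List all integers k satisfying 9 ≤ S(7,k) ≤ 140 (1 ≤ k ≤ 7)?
2, 5, 6

S(7,1)=1; S(7,2)=63; S(7,3)=301; S(7,4)=350; S(7,5)=140; S(7,6)=21; S(7,7)=1. So valid k = 2, 5, 6.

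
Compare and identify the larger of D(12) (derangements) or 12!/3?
D(12)
D(12) = (12-1)·[D(11) + D(10)] = 11·[14,684,570 + 1,334,961] = 176,214,841; 12!/3 = 479,001,600/3 = 159,667,200.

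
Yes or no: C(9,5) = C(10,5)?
No

Reasoning: LHS = C(9,5) = 126; RHS = C(10,5) = 252. 126 ≠ 252, so the statement does not hold.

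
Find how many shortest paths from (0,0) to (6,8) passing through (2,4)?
1,050

Reasoning: To (2,4): C(6,2)=15. From there: C(8,4)=70. Total: 1,050.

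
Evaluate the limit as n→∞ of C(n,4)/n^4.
1/24

Working:
C(n,4) ≈ n^4/4! for large n. Limit = 1/4! = 1/24.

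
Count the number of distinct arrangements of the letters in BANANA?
60

Word has 6 letters (B=1, A=3, N=2). Arrangements: 6!/Π(k!) = 60.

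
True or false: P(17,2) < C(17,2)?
False

Working:
P(17,2) = 272 and C(17,2) = 136; P(n,r) = r! × C(n,r) so P > C whenever r ≥ 2.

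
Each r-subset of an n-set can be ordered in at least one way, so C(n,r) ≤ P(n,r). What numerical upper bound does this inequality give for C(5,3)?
60

Explanation: P(5,3) = 5·4·3 = 60, so C(5,3) ≤ 60. (The bound is loose by a factor of 3! = 6: C(5,3) = 60/6 = 10.)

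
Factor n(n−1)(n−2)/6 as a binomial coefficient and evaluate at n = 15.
n(n−1)(n−2)/6 = n!/(3!(n−3)!) = C(n,3). At n = 15: C(15,3) = 455.

Answer: C(n,3); C(15,3) = 455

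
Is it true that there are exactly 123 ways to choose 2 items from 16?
False

C(16,2) = 120 ≠ 123.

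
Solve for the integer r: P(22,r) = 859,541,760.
7

Working:
P(22,r) = 22·21·…·(22−r+1), a product of r factors. Multiplying down from 22: 22 = 22; 22·21 = 462; 22·21·20 = 9,240; 22·21·20·19 = 175,560; 22·21·20·19·18 = 3,160,080; 22·21·20·19·18·17 = 53,721,360; 22·21·20·19·18·17·16 = 859,541,760 ✓ (7 factors). So r = 7.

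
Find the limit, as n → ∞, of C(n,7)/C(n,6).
∞

Solution: C(n,7)/C(n,6) = (n-6)/7 → ∞ as n → ∞.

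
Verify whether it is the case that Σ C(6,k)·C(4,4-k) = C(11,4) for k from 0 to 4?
False

Vandermonde's identity gives C(10,4) = 210; RHS C(11,4) = 330.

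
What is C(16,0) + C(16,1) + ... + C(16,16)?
65,536
Sum of binomial coefficients = 2^16 = 65,536.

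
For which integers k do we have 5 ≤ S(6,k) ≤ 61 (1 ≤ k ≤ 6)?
2, 5

Solution: S(6,1)=1; S(6,2)=31; S(6,3)=90; S(6,4)=65; S(6,5)=15; S(6,6)=1. So valid k = 2, 5.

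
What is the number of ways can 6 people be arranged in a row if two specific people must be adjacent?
240

Treat pair as unit: (6-1)! arrangements × 2 internal orders = 240.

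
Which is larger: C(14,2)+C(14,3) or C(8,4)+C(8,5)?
C(14,2)+C(14,3)

Solution: First=455, Second=126.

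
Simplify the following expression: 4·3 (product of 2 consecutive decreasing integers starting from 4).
12

Working:
This is P(4,2) = 4!/(2)! = 12.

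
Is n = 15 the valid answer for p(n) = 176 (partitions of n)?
Yes

Solution: Pentagonal recurrence p(n) = p(n−1) + p(n−2) − p(n−5) − p(n−7) + …: p(15) = p(14) + p(13) − p(10) − p(8) + p(3) + p(0) = 135 + 101 − 42 − 22 + 3 + 1 = 176, which equals 176.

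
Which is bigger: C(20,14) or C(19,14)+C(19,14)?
C(20,14)

C(20,14)=38,760; C(19,14)+C(19,14)=11,628+11,628=23,256.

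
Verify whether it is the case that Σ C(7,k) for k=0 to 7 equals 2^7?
True
Binomial theorem: Σ C(7,k) = (1+1)^7 = 2^7 = 128; RHS 2^7 = 128.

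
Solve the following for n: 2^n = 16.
4

Solution: 2^4 = 16, so n = 4.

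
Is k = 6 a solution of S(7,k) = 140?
S(7,6) = 6·S(6,6) + S(6,5) = 6·1 + 15 = 21, which does not equal 140.

Answer: No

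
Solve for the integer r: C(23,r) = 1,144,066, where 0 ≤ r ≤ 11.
10
C(23,r) is increasing for 0 ≤ r ≤ 11. Stepping up (C(23,r+1) = C(23,r)·(23−r)/(r+1)): C(23,1) = 23, C(23,2) = 253, C(23,3) = 1,771, C(23,4) = 8,855, C(23,5) = 33,649, C(23,6) = 100,947, C(23,7) = 245,157, C(23,8) = 490,314, C(23,9) = 817,190, C(23,10) = 1,144,066 ✓. So r = 10.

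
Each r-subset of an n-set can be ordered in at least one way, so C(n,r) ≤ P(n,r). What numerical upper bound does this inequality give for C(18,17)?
6,402,373,705,728,000

Reasoning: P(18,17) = 18·17·16·15·14·13·12·11·10·9·8·7·6·5·4·3·2 = 6,402,373,705,728,000, so C(18,17) ≤ 6,402,373,705,728,000. (The bound is loose by a factor of 17! = 355,687,428,096,000: C(18,17) = 6,402,373,705,728,000/355,687,428,096,000 = 18.)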